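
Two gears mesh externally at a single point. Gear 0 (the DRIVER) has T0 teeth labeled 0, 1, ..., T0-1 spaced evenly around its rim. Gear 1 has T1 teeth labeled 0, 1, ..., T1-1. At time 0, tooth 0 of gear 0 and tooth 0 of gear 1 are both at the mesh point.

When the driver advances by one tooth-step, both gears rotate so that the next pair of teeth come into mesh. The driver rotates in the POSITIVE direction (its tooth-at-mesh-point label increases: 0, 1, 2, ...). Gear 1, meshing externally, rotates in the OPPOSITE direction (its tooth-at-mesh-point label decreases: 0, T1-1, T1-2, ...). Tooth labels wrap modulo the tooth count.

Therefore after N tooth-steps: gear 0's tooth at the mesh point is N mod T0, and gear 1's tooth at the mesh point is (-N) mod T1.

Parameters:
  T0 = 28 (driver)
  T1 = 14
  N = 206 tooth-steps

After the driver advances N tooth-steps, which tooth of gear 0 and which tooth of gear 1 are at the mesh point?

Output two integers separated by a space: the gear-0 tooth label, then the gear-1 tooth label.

Answer: 10 4

Derivation:
Gear 0 (driver, T0=28): tooth at mesh = N mod T0
  206 = 7 * 28 + 10, so 206 mod 28 = 10
  gear 0 tooth = 10
Gear 1 (driven, T1=14): tooth at mesh = (-N) mod T1
  206 = 14 * 14 + 10, so 206 mod 14 = 10
  (-206) mod 14 = (-10) mod 14 = 14 - 10 = 4
Mesh after 206 steps: gear-0 tooth 10 meets gear-1 tooth 4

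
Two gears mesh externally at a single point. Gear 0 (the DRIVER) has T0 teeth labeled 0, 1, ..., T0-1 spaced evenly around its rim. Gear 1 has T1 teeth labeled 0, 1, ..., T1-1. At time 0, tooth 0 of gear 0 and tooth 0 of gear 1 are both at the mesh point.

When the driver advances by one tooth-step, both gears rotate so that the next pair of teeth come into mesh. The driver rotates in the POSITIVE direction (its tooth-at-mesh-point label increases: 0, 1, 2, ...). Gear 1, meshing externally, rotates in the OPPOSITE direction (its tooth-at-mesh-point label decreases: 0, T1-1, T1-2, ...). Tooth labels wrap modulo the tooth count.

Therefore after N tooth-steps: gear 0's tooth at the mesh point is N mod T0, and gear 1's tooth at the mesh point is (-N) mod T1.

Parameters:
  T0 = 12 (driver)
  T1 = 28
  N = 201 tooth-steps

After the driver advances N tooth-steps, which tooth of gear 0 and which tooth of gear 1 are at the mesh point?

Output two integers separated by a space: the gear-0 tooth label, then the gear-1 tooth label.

Gear 0 (driver, T0=12): tooth at mesh = N mod T0
  201 = 16 * 12 + 9, so 201 mod 12 = 9
  gear 0 tooth = 9
Gear 1 (driven, T1=28): tooth at mesh = (-N) mod T1
  201 = 7 * 28 + 5, so 201 mod 28 = 5
  (-201) mod 28 = (-5) mod 28 = 28 - 5 = 23
Mesh after 201 steps: gear-0 tooth 9 meets gear-1 tooth 23

Answer: 9 23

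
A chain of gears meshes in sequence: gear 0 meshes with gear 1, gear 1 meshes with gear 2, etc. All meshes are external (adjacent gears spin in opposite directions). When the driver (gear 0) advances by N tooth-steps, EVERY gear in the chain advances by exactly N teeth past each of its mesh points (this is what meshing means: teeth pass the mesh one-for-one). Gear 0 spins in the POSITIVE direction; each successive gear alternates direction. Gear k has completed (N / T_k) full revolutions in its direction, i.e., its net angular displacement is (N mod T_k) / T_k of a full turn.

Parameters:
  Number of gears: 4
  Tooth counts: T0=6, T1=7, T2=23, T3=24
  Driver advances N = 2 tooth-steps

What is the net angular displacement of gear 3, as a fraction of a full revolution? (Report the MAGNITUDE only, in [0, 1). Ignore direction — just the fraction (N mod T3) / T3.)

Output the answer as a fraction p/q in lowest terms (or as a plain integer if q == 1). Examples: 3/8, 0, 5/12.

Answer: 1/12

Derivation:
Chain of 4 gears, tooth counts: [6, 7, 23, 24]
  gear 0: T0=6, direction=positive, advance = 2 mod 6 = 2 teeth = 2/6 turn
  gear 1: T1=7, direction=negative, advance = 2 mod 7 = 2 teeth = 2/7 turn
  gear 2: T2=23, direction=positive, advance = 2 mod 23 = 2 teeth = 2/23 turn
  gear 3: T3=24, direction=negative, advance = 2 mod 24 = 2 teeth = 2/24 turn
Gear 3: 2 mod 24 = 2
Fraction = 2 / 24 = 1/12 (gcd(2,24)=2) = 1/12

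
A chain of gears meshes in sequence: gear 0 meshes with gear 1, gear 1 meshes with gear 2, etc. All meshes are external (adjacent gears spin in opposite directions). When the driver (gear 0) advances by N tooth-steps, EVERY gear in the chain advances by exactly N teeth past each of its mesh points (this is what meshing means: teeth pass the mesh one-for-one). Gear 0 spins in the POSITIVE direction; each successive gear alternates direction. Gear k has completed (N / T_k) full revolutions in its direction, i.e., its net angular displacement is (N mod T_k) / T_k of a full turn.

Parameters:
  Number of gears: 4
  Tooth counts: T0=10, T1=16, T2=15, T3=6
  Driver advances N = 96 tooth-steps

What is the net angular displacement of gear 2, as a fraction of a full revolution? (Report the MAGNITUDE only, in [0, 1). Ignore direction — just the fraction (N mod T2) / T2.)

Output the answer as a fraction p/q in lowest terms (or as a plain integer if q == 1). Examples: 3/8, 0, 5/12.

Answer: 2/5

Derivation:
Chain of 4 gears, tooth counts: [10, 16, 15, 6]
  gear 0: T0=10, direction=positive, advance = 96 mod 10 = 6 teeth = 6/10 turn
  gear 1: T1=16, direction=negative, advance = 96 mod 16 = 0 teeth = 0/16 turn
  gear 2: T2=15, direction=positive, advance = 96 mod 15 = 6 teeth = 6/15 turn
  gear 3: T3=6, direction=negative, advance = 96 mod 6 = 0 teeth = 0/6 turn
Gear 2: 96 mod 15 = 6
Fraction = 6 / 15 = 2/5 (gcd(6,15)=3) = 2/5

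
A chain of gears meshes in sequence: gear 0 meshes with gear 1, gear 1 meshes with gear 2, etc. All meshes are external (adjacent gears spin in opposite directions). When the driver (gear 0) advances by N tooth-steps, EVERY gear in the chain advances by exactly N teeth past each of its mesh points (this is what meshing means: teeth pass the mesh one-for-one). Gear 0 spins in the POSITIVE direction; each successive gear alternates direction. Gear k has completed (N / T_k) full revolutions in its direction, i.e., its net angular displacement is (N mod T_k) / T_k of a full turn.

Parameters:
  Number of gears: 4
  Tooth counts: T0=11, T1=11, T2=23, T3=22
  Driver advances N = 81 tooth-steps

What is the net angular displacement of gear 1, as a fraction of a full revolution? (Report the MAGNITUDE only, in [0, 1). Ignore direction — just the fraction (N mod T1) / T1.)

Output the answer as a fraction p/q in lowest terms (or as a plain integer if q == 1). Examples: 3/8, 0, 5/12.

Chain of 4 gears, tooth counts: [11, 11, 23, 22]
  gear 0: T0=11, direction=positive, advance = 81 mod 11 = 4 teeth = 4/11 turn
  gear 1: T1=11, direction=negative, advance = 81 mod 11 = 4 teeth = 4/11 turn
  gear 2: T2=23, direction=positive, advance = 81 mod 23 = 12 teeth = 12/23 turn
  gear 3: T3=22, direction=negative, advance = 81 mod 22 = 15 teeth = 15/22 turn
Gear 1: 81 mod 11 = 4
Fraction = 4 / 11 = 4/11 (gcd(4,11)=1) = 4/11

Answer: 4/11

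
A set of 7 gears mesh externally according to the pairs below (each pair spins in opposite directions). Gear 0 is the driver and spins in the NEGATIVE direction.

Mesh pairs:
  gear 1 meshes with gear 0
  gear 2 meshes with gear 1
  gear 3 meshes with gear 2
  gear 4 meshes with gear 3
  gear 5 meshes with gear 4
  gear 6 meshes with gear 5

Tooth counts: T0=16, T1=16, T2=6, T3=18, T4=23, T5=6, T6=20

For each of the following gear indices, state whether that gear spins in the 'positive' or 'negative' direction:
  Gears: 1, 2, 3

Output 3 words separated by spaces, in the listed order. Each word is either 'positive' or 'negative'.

Answer: positive negative positive

Derivation:
Gear 0 (driver): negative (depth 0)
  gear 1: meshes with gear 0 -> depth 1 -> positive (opposite of gear 0)
  gear 2: meshes with gear 1 -> depth 2 -> negative (opposite of gear 1)
  gear 3: meshes with gear 2 -> depth 3 -> positive (opposite of gear 2)
  gear 4: meshes with gear 3 -> depth 4 -> negative (opposite of gear 3)
  gear 5: meshes with gear 4 -> depth 5 -> positive (opposite of gear 4)
  gear 6: meshes with gear 5 -> depth 6 -> negative (opposite of gear 5)
Queried indices 1, 2, 3 -> positive, negative, positive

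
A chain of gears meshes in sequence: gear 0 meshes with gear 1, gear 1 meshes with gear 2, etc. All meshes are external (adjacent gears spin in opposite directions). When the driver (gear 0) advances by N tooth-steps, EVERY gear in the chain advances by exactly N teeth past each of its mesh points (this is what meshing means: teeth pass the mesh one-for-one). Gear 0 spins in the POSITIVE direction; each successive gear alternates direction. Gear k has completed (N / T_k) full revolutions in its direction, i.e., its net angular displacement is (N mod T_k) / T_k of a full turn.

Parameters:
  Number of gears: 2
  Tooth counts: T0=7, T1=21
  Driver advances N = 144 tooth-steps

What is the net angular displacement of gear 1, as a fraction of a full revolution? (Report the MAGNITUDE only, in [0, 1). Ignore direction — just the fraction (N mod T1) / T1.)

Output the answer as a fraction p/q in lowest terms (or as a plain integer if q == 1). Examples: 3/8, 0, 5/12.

Chain of 2 gears, tooth counts: [7, 21]
  gear 0: T0=7, direction=positive, advance = 144 mod 7 = 4 teeth = 4/7 turn
  gear 1: T1=21, direction=negative, advance = 144 mod 21 = 18 teeth = 18/21 turn
Gear 1: 144 mod 21 = 18
Fraction = 18 / 21 = 6/7 (gcd(18,21)=3) = 6/7

Answer: 6/7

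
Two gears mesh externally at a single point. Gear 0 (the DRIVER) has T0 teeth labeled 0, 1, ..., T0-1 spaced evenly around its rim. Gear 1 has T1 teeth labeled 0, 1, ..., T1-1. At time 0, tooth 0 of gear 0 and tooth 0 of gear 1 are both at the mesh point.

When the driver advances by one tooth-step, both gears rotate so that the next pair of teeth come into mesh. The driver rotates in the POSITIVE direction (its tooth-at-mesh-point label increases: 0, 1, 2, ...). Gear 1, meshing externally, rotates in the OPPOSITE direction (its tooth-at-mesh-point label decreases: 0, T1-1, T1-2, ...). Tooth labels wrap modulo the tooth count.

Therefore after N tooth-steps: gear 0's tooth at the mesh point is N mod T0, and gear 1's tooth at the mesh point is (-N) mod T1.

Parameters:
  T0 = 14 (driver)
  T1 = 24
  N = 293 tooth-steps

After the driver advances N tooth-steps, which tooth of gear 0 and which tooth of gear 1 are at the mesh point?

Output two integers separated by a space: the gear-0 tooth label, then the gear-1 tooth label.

Gear 0 (driver, T0=14): tooth at mesh = N mod T0
  293 = 20 * 14 + 13, so 293 mod 14 = 13
  gear 0 tooth = 13
Gear 1 (driven, T1=24): tooth at mesh = (-N) mod T1
  293 = 12 * 24 + 5, so 293 mod 24 = 5
  (-293) mod 24 = (-5) mod 24 = 24 - 5 = 19
Mesh after 293 steps: gear-0 tooth 13 meets gear-1 tooth 19

Answer: 13 19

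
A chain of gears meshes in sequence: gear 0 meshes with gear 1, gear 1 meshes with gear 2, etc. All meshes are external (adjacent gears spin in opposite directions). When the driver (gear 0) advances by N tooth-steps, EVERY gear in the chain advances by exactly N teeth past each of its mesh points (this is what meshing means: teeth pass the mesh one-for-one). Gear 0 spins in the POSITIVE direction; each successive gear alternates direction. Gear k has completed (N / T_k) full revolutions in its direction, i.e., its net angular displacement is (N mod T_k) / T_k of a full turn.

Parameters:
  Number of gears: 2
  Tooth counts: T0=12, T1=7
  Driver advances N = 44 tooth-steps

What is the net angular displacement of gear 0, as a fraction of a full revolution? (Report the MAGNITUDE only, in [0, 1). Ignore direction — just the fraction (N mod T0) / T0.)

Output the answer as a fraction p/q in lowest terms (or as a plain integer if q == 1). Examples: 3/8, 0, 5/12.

Chain of 2 gears, tooth counts: [12, 7]
  gear 0: T0=12, direction=positive, advance = 44 mod 12 = 8 teeth = 8/12 turn
  gear 1: T1=7, direction=negative, advance = 44 mod 7 = 2 teeth = 2/7 turn
Gear 0: 44 mod 12 = 8
Fraction = 8 / 12 = 2/3 (gcd(8,12)=4) = 2/3

Answer: 2/3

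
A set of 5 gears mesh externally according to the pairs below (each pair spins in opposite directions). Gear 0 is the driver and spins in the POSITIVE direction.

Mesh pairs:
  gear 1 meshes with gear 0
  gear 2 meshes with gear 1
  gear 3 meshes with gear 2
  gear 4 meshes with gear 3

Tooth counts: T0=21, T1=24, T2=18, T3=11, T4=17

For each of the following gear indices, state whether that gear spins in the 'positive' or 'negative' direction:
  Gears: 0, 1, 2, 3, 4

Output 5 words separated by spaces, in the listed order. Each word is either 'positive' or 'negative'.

Gear 0 (driver): positive (depth 0)
  gear 1: meshes with gear 0 -> depth 1 -> negative (opposite of gear 0)
  gear 2: meshes with gear 1 -> depth 2 -> positive (opposite of gear 1)
  gear 3: meshes with gear 2 -> depth 3 -> negative (opposite of gear 2)
  gear 4: meshes with gear 3 -> depth 4 -> positive (opposite of gear 3)
Queried indices 0, 1, 2, 3, 4 -> positive, negative, positive, negative, positive

Answer: positive negative positive negative positive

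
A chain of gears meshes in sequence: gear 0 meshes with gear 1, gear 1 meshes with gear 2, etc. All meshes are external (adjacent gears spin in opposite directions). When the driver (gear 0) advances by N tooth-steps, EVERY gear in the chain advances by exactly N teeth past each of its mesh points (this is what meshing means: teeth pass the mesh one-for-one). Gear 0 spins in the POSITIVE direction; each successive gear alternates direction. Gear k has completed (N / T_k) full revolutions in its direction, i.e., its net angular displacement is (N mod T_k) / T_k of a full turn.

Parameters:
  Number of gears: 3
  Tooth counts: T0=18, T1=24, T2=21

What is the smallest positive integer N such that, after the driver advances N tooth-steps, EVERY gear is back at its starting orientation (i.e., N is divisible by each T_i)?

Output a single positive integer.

Gear k returns to start when N is a multiple of T_k.
All gears at start simultaneously when N is a common multiple of [18, 24, 21]; the smallest such N is lcm(18, 24, 21).
Start: lcm = T0 = 18
Fold in T1=24: gcd(18, 24) = 6; lcm(18, 24) = 18 * 24 / 6 = 432 / 6 = 72
Fold in T2=21: gcd(72, 21) = 3; lcm(72, 21) = 72 * 21 / 3 = 1512 / 3 = 504
Full cycle length = 504

Answer: 504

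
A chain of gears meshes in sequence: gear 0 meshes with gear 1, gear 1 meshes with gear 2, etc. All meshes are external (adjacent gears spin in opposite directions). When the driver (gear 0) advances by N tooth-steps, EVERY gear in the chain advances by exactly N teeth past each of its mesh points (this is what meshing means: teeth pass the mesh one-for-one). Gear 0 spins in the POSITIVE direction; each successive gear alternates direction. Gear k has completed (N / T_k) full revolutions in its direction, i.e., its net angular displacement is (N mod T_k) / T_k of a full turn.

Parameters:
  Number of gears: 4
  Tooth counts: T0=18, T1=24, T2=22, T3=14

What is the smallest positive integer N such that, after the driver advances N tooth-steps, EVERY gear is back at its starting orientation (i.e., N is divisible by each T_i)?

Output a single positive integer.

Answer: 5544

Derivation:
Gear k returns to start when N is a multiple of T_k.
All gears at start simultaneously when N is a common multiple of [18, 24, 22, 14]; the smallest such N is lcm(18, 24, 22, 14).
Start: lcm = T0 = 18
Fold in T1=24: gcd(18, 24) = 6; lcm(18, 24) = 18 * 24 / 6 = 432 / 6 = 72
Fold in T2=22: gcd(72, 22) = 2; lcm(72, 22) = 72 * 22 / 2 = 1584 / 2 = 792
Fold in T3=14: gcd(792, 14) = 2; lcm(792, 14) = 792 * 14 / 2 = 11088 / 2 = 5544
Full cycle length = 5544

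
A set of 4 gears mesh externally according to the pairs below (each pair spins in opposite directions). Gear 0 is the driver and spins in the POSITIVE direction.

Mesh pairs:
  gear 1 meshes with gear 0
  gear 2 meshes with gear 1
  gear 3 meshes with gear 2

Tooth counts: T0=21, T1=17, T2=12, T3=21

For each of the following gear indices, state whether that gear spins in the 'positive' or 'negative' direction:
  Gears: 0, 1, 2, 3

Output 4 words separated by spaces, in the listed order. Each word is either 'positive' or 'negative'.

Gear 0 (driver): positive (depth 0)
  gear 1: meshes with gear 0 -> depth 1 -> negative (opposite of gear 0)
  gear 2: meshes with gear 1 -> depth 2 -> positive (opposite of gear 1)
  gear 3: meshes with gear 2 -> depth 3 -> negative (opposite of gear 2)
Queried indices 0, 1, 2, 3 -> positive, negative, positive, negative

Answer: positive negative positive negative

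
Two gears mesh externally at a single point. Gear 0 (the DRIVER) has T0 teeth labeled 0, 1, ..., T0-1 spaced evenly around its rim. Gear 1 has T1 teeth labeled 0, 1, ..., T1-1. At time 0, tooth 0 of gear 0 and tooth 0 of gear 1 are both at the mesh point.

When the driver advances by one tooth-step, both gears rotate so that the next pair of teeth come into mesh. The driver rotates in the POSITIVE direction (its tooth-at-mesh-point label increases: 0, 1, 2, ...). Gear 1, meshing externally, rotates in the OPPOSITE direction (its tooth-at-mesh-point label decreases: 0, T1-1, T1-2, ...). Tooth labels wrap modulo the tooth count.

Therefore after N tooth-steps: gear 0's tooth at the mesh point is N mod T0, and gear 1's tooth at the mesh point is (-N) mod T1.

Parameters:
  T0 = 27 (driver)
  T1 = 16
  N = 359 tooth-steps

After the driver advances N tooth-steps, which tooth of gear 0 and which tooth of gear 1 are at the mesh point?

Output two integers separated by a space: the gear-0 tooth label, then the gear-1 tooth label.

Gear 0 (driver, T0=27): tooth at mesh = N mod T0
  359 = 13 * 27 + 8, so 359 mod 27 = 8
  gear 0 tooth = 8
Gear 1 (driven, T1=16): tooth at mesh = (-N) mod T1
  359 = 22 * 16 + 7, so 359 mod 16 = 7
  (-359) mod 16 = (-7) mod 16 = 16 - 7 = 9
Mesh after 359 steps: gear-0 tooth 8 meets gear-1 tooth 9

Answer: 8 9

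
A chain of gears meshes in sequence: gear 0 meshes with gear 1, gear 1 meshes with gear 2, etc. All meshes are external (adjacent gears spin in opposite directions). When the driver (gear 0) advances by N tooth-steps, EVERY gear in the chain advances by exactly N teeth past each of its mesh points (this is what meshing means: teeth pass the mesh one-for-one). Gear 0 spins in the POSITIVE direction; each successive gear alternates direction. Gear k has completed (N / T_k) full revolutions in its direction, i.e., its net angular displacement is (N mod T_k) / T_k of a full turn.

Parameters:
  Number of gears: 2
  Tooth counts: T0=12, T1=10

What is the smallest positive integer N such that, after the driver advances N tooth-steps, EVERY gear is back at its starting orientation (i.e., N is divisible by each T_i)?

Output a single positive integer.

Answer: 60

Derivation:
Gear k returns to start when N is a multiple of T_k.
All gears at start simultaneously when N is a common multiple of [12, 10]; the smallest such N is lcm(12, 10).
Start: lcm = T0 = 12
Fold in T1=10: gcd(12, 10) = 2; lcm(12, 10) = 12 * 10 / 2 = 120 / 2 = 60
Full cycle length = 60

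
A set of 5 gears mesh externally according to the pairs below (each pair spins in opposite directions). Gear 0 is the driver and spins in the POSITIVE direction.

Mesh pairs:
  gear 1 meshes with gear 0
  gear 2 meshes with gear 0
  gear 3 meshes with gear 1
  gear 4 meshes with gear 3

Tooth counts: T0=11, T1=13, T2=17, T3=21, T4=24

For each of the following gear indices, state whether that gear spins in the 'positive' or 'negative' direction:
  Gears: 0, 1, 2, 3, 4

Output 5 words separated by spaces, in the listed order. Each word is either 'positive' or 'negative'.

Answer: positive negative negative positive negative

Derivation:
Gear 0 (driver): positive (depth 0)
  gear 1: meshes with gear 0 -> depth 1 -> negative (opposite of gear 0)
  gear 2: meshes with gear 0 -> depth 1 -> negative (opposite of gear 0)
  gear 3: meshes with gear 1 -> depth 2 -> positive (opposite of gear 1)
  gear 4: meshes with gear 3 -> depth 3 -> negative (opposite of gear 3)
Queried indices 0, 1, 2, 3, 4 -> positive, negative, negative, positive, negative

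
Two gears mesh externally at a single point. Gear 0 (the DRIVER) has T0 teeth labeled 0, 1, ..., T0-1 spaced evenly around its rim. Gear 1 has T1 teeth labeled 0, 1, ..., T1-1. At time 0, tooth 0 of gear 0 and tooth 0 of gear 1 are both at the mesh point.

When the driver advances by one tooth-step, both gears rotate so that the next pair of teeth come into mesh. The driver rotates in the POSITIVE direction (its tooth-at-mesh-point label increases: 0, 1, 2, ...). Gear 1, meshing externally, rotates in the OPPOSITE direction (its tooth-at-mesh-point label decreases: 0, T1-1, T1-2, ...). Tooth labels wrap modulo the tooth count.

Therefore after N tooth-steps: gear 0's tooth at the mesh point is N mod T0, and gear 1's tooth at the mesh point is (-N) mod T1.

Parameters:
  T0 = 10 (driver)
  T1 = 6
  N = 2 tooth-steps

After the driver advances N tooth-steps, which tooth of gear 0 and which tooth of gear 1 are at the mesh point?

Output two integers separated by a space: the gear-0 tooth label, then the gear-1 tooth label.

Gear 0 (driver, T0=10): tooth at mesh = N mod T0
  2 = 0 * 10 + 2, so 2 mod 10 = 2
  gear 0 tooth = 2
Gear 1 (driven, T1=6): tooth at mesh = (-N) mod T1
  2 = 0 * 6 + 2, so 2 mod 6 = 2
  (-2) mod 6 = (-2) mod 6 = 6 - 2 = 4
Mesh after 2 steps: gear-0 tooth 2 meets gear-1 tooth 4

Answer: 2 4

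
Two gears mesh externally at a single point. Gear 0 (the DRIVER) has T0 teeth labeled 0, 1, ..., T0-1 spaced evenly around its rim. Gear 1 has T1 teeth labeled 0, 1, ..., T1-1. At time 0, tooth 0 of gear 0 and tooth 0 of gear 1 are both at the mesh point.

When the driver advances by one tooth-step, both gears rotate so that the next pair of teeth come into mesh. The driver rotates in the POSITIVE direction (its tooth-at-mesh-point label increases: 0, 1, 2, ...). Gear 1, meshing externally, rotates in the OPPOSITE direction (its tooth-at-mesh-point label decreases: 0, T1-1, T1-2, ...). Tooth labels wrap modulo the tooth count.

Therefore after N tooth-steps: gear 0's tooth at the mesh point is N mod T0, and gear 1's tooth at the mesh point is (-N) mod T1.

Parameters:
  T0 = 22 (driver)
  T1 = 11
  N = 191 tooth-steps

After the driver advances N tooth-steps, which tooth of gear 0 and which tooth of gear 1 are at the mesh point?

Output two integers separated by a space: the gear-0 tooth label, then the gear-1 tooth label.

Gear 0 (driver, T0=22): tooth at mesh = N mod T0
  191 = 8 * 22 + 15, so 191 mod 22 = 15
  gear 0 tooth = 15
Gear 1 (driven, T1=11): tooth at mesh = (-N) mod T1
  191 = 17 * 11 + 4, so 191 mod 11 = 4
  (-191) mod 11 = (-4) mod 11 = 11 - 4 = 7
Mesh after 191 steps: gear-0 tooth 15 meets gear-1 tooth 7

Answer: 15 7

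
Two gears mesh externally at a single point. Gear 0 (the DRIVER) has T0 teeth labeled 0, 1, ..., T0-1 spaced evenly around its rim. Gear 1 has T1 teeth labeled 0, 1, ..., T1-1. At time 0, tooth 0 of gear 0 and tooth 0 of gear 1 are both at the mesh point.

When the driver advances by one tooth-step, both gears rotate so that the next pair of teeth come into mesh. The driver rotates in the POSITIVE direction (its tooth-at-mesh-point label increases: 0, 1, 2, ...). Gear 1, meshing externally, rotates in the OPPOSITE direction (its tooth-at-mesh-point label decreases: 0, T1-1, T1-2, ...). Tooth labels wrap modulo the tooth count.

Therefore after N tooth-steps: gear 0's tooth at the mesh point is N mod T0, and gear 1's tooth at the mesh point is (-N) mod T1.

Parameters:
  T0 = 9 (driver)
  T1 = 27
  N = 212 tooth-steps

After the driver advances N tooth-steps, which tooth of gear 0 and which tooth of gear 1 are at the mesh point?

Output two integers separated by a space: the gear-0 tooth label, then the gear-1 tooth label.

Answer: 5 4

Derivation:
Gear 0 (driver, T0=9): tooth at mesh = N mod T0
  212 = 23 * 9 + 5, so 212 mod 9 = 5
  gear 0 tooth = 5
Gear 1 (driven, T1=27): tooth at mesh = (-N) mod T1
  212 = 7 * 27 + 23, so 212 mod 27 = 23
  (-212) mod 27 = (-23) mod 27 = 27 - 23 = 4
Mesh after 212 steps: gear-0 tooth 5 meets gear-1 tooth 4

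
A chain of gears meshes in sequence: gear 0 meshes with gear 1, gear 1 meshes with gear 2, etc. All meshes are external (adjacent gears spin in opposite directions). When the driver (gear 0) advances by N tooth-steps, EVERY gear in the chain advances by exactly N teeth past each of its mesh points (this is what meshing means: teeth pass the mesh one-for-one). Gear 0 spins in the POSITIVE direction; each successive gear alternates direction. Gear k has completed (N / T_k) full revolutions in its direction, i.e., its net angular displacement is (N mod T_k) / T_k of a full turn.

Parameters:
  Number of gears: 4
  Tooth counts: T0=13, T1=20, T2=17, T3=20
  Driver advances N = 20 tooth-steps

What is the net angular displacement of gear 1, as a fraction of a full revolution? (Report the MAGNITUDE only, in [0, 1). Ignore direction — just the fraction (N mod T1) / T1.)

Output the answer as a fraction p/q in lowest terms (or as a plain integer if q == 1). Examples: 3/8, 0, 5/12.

Chain of 4 gears, tooth counts: [13, 20, 17, 20]
  gear 0: T0=13, direction=positive, advance = 20 mod 13 = 7 teeth = 7/13 turn
  gear 1: T1=20, direction=negative, advance = 20 mod 20 = 0 teeth = 0/20 turn
  gear 2: T2=17, direction=positive, advance = 20 mod 17 = 3 teeth = 3/17 turn
  gear 3: T3=20, direction=negative, advance = 20 mod 20 = 0 teeth = 0/20 turn
Gear 1: 20 mod 20 = 0
Fraction = 0 / 20 = 0/1 (gcd(0,20)=20) = 0

Answer: 0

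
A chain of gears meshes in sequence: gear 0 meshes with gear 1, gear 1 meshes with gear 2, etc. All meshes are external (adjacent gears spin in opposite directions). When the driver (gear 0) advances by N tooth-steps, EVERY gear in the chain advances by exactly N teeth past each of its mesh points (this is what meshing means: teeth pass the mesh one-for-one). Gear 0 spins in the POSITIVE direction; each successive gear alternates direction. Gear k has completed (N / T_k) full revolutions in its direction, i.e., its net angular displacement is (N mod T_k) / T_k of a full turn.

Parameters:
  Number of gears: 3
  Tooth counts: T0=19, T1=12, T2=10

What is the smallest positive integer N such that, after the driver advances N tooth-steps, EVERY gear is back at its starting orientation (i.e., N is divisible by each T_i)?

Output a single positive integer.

Answer: 1140

Derivation:
Gear k returns to start when N is a multiple of T_k.
All gears at start simultaneously when N is a common multiple of [19, 12, 10]; the smallest such N is lcm(19, 12, 10).
Start: lcm = T0 = 19
Fold in T1=12: gcd(19, 12) = 1; lcm(19, 12) = 19 * 12 / 1 = 228 / 1 = 228
Fold in T2=10: gcd(228, 10) = 2; lcm(228, 10) = 228 * 10 / 2 = 2280 / 2 = 1140
Full cycle length = 1140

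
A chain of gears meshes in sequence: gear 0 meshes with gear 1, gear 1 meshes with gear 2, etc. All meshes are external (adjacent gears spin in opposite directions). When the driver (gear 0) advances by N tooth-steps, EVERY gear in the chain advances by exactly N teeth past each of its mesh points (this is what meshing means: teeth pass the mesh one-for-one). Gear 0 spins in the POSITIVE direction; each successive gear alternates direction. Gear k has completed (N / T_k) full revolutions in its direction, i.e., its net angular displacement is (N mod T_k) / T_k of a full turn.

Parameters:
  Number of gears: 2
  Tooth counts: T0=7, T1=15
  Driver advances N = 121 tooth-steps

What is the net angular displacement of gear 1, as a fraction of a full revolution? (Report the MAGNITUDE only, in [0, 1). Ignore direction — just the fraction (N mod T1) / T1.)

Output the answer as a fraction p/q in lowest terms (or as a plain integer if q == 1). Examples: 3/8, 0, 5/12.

Chain of 2 gears, tooth counts: [7, 15]
  gear 0: T0=7, direction=positive, advance = 121 mod 7 = 2 teeth = 2/7 turn
  gear 1: T1=15, direction=negative, advance = 121 mod 15 = 1 teeth = 1/15 turn
Gear 1: 121 mod 15 = 1
Fraction = 1 / 15 = 1/15 (gcd(1,15)=1) = 1/15

Answer: 1/15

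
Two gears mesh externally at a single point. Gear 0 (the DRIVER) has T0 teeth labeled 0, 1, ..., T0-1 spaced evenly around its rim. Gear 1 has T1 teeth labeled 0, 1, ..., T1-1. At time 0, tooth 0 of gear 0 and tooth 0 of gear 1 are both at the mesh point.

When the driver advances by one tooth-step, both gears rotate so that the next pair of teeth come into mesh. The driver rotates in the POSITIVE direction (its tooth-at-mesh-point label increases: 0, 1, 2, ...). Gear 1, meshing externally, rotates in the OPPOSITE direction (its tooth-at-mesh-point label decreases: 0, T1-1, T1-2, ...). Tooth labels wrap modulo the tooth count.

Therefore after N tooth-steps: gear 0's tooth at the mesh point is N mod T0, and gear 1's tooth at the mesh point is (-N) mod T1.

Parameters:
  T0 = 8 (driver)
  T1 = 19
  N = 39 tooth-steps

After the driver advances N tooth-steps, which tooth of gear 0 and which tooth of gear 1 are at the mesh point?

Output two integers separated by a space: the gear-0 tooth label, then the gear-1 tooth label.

Answer: 7 18

Derivation:
Gear 0 (driver, T0=8): tooth at mesh = N mod T0
  39 = 4 * 8 + 7, so 39 mod 8 = 7
  gear 0 tooth = 7
Gear 1 (driven, T1=19): tooth at mesh = (-N) mod T1
  39 = 2 * 19 + 1, so 39 mod 19 = 1
  (-39) mod 19 = (-1) mod 19 = 19 - 1 = 18
Mesh after 39 steps: gear-0 tooth 7 meets gear-1 tooth 18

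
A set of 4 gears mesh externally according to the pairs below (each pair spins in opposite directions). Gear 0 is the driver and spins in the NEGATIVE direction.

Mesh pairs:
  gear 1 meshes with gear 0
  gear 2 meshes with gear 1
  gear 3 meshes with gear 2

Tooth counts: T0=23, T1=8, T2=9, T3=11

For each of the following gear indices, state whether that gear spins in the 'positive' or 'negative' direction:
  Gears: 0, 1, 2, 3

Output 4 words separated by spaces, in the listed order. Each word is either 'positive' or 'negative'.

Answer: negative positive negative positive

Derivation:
Gear 0 (driver): negative (depth 0)
  gear 1: meshes with gear 0 -> depth 1 -> positive (opposite of gear 0)
  gear 2: meshes with gear 1 -> depth 2 -> negative (opposite of gear 1)
  gear 3: meshes with gear 2 -> depth 3 -> positive (opposite of gear 2)
Queried indices 0, 1, 2, 3 -> negative, positive, negative, positive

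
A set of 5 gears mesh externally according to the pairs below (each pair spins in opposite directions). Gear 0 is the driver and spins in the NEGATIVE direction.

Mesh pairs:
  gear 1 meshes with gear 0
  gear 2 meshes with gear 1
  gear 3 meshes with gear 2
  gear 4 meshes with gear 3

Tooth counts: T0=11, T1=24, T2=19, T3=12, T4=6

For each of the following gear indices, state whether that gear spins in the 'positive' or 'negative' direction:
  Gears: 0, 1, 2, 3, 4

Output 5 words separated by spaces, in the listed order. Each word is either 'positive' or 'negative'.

Answer: negative positive negative positive negative

Derivation:
Gear 0 (driver): negative (depth 0)
  gear 1: meshes with gear 0 -> depth 1 -> positive (opposite of gear 0)
  gear 2: meshes with gear 1 -> depth 2 -> negative (opposite of gear 1)
  gear 3: meshes with gear 2 -> depth 3 -> positive (opposite of gear 2)
  gear 4: meshes with gear 3 -> depth 4 -> negative (opposite of gear 3)
Queried indices 0, 1, 2, 3, 4 -> negative, positive, negative, positive, negative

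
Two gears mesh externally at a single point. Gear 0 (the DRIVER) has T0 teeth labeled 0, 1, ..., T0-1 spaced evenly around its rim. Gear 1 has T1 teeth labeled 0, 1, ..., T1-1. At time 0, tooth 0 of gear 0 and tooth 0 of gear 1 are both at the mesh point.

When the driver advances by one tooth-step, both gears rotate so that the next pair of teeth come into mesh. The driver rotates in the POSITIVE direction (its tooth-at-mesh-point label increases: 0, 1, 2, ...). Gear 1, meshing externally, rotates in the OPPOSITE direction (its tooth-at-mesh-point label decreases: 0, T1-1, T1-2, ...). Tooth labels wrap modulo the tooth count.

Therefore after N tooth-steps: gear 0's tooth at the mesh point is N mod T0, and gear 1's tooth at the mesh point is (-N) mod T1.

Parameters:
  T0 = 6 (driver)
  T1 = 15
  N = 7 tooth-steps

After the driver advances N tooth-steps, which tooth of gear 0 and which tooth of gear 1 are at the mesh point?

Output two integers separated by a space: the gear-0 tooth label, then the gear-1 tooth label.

Gear 0 (driver, T0=6): tooth at mesh = N mod T0
  7 = 1 * 6 + 1, so 7 mod 6 = 1
  gear 0 tooth = 1
Gear 1 (driven, T1=15): tooth at mesh = (-N) mod T1
  7 = 0 * 15 + 7, so 7 mod 15 = 7
  (-7) mod 15 = (-7) mod 15 = 15 - 7 = 8
Mesh after 7 steps: gear-0 tooth 1 meets gear-1 tooth 8

Answer: 1 8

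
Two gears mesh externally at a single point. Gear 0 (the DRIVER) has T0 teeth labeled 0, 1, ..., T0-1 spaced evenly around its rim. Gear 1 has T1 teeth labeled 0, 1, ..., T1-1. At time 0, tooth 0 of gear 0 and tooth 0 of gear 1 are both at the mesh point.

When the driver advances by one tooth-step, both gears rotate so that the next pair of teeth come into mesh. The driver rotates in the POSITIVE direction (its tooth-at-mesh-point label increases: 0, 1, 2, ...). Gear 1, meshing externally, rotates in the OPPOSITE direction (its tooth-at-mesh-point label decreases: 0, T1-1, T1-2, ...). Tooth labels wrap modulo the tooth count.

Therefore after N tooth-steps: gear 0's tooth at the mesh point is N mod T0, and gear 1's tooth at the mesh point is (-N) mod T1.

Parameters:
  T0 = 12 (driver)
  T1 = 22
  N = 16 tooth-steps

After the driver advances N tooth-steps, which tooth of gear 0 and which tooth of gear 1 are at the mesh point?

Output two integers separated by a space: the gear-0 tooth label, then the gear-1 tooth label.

Answer: 4 6

Derivation:
Gear 0 (driver, T0=12): tooth at mesh = N mod T0
  16 = 1 * 12 + 4, so 16 mod 12 = 4
  gear 0 tooth = 4
Gear 1 (driven, T1=22): tooth at mesh = (-N) mod T1
  16 = 0 * 22 + 16, so 16 mod 22 = 16
  (-16) mod 22 = (-16) mod 22 = 22 - 16 = 6
Mesh after 16 steps: gear-0 tooth 4 meets gear-1 tooth 6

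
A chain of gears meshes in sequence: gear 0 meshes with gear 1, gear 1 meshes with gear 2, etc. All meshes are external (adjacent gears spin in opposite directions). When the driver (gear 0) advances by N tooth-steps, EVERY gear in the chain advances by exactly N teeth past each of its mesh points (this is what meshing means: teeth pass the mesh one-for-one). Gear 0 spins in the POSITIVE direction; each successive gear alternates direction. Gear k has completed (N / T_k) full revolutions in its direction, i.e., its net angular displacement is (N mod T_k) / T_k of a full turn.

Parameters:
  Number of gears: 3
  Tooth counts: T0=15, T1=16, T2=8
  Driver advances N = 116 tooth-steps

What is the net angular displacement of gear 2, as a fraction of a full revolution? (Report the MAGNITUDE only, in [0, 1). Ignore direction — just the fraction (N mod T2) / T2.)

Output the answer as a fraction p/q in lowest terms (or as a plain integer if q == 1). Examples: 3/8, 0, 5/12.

Answer: 1/2

Derivation:
Chain of 3 gears, tooth counts: [15, 16, 8]
  gear 0: T0=15, direction=positive, advance = 116 mod 15 = 11 teeth = 11/15 turn
  gear 1: T1=16, direction=negative, advance = 116 mod 16 = 4 teeth = 4/16 turn
  gear 2: T2=8, direction=positive, advance = 116 mod 8 = 4 teeth = 4/8 turn
Gear 2: 116 mod 8 = 4
Fraction = 4 / 8 = 1/2 (gcd(4,8)=4) = 1/2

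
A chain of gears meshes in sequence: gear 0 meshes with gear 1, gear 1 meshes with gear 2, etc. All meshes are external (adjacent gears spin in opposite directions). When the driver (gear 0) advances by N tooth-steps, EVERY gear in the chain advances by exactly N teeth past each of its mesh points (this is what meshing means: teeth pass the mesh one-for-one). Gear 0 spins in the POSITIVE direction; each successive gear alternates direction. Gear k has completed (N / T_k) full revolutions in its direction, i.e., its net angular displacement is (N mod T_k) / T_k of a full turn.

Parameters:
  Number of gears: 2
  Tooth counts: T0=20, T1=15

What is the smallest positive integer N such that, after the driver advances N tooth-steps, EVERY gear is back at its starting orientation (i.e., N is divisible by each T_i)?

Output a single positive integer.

Gear k returns to start when N is a multiple of T_k.
All gears at start simultaneously when N is a common multiple of [20, 15]; the smallest such N is lcm(20, 15).
Start: lcm = T0 = 20
Fold in T1=15: gcd(20, 15) = 5; lcm(20, 15) = 20 * 15 / 5 = 300 / 5 = 60
Full cycle length = 60

Answer: 60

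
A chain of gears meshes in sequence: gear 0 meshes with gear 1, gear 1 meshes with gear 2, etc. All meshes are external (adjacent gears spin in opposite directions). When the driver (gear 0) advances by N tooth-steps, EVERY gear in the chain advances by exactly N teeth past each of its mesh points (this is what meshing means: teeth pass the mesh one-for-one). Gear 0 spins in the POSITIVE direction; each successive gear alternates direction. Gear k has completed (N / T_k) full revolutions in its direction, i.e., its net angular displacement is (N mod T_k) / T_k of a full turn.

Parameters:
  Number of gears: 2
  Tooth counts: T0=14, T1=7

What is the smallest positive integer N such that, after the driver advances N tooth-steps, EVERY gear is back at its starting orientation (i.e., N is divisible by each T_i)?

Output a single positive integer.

Gear k returns to start when N is a multiple of T_k.
All gears at start simultaneously when N is a common multiple of [14, 7]; the smallest such N is lcm(14, 7).
Start: lcm = T0 = 14
Fold in T1=7: gcd(14, 7) = 7; lcm(14, 7) = 14 * 7 / 7 = 98 / 7 = 14
Full cycle length = 14

Answer: 14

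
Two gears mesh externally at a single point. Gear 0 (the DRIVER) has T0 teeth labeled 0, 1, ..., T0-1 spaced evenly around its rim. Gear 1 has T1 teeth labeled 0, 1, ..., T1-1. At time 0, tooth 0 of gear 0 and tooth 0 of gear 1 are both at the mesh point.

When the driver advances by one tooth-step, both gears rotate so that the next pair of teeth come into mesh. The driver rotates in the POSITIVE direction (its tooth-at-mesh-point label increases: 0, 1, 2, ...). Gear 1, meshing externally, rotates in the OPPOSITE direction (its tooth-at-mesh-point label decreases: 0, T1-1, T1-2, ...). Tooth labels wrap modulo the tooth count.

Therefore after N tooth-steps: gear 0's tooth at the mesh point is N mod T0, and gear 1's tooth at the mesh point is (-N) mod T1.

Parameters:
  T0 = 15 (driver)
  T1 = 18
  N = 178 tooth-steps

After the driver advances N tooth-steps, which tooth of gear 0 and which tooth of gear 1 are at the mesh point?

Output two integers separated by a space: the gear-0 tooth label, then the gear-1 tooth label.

Gear 0 (driver, T0=15): tooth at mesh = N mod T0
  178 = 11 * 15 + 13, so 178 mod 15 = 13
  gear 0 tooth = 13
Gear 1 (driven, T1=18): tooth at mesh = (-N) mod T1
  178 = 9 * 18 + 16, so 178 mod 18 = 16
  (-178) mod 18 = (-16) mod 18 = 18 - 16 = 2
Mesh after 178 steps: gear-0 tooth 13 meets gear-1 tooth 2

Answer: 13 2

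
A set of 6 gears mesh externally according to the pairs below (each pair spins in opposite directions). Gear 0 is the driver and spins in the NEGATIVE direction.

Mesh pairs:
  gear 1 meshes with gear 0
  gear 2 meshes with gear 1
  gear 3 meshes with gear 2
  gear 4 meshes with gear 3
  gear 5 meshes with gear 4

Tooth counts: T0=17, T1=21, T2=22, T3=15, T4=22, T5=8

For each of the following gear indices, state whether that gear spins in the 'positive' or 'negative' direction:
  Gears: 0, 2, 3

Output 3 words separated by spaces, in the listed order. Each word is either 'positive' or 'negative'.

Answer: negative negative positive

Derivation:
Gear 0 (driver): negative (depth 0)
  gear 1: meshes with gear 0 -> depth 1 -> positive (opposite of gear 0)
  gear 2: meshes with gear 1 -> depth 2 -> negative (opposite of gear 1)
  gear 3: meshes with gear 2 -> depth 3 -> positive (opposite of gear 2)
  gear 4: meshes with gear 3 -> depth 4 -> negative (opposite of gear 3)
  gear 5: meshes with gear 4 -> depth 5 -> positive (opposite of gear 4)
Queried indices 0, 2, 3 -> negative, negative, positive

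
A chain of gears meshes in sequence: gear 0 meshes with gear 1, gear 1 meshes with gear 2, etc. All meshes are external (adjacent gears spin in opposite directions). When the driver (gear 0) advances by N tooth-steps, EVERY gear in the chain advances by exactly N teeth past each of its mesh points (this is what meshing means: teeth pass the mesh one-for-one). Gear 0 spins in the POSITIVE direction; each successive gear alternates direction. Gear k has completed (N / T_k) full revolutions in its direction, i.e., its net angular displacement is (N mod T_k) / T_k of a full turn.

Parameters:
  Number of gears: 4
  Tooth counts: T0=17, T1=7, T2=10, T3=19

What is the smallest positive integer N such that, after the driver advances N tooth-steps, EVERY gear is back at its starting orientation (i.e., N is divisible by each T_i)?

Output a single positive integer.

Answer: 22610

Derivation:
Gear k returns to start when N is a multiple of T_k.
All gears at start simultaneously when N is a common multiple of [17, 7, 10, 19]; the smallest such N is lcm(17, 7, 10, 19).
Start: lcm = T0 = 17
Fold in T1=7: gcd(17, 7) = 1; lcm(17, 7) = 17 * 7 / 1 = 119 / 1 = 119
Fold in T2=10: gcd(119, 10) = 1; lcm(119, 10) = 119 * 10 / 1 = 1190 / 1 = 1190
Fold in T3=19: gcd(1190, 19) = 1; lcm(1190, 19) = 1190 * 19 / 1 = 22610 / 1 = 22610
Full cycle length = 22610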